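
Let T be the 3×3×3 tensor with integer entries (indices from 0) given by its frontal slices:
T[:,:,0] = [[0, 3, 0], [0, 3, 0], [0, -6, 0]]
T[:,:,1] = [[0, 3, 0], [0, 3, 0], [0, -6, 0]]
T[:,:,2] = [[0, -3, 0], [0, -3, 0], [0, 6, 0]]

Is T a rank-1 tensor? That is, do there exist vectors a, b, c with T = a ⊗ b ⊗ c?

Yes

The mode-1 fibre T[:,1,0] = [3, 3, -6] gives a = [1, 1, -2] (primitive direction); the mode-2 fibre T[0,:,0] = [0, 3, 0] gives b = [0, 1, 0]; then c[k] = T[0,1,k] / (a[0]·b[1]) = [3, 3, -3] / 1 = [3, 3, -3].
Expanding [1, 1, -2] ⊗ [0, 1, 0] ⊗ [3, 3, -3] reproduces all 27 entries of T, so T = [1, 1, -2] ⊗ [0, 1, 0] ⊗ [3, 3, -3] and rank(T) ≤ 1.
Equivalently every frontal slice T[:,:,k] is c[k] times the rank-1 matrix [1, 1, -2] ⊗ [0, 1, 0]. So T has rank 1 (it is nonzero).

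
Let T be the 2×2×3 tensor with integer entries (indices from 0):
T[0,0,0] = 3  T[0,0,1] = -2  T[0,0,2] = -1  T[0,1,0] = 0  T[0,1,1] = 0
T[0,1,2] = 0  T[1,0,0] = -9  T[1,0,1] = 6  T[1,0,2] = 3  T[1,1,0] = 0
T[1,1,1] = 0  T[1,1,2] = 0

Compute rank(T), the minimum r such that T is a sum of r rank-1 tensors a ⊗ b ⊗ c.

1

Lower bound: T ≠ 0 (e.g. T[0,0,0] = 3), so rank(T) ≥ 1.
Upper bound: if T = a ⊗ b ⊗ c then every fibre of T is a multiple of the corresponding factor, so read the factors off the fibres through the nonzero entry T[0,0,0] = 3.
The mode-1 fibre T[:,0,0] = [3, -9] gives a = (1, -3) (primitive direction); the mode-2 fibre T[0,:,0] = [3, 0] gives b = (1, 0); then c[k] = T[0,0,k] / (a[0]·b[0]) = [3, -2, -1] / 1 = (3, -2, -1).
Expanding (1, -3) ⊗ (1, 0) ⊗ (3, -2, -1) reproduces all 12 entries of T, so T = (1, -3) ⊗ (1, 0) ⊗ (3, -2, -1) and rank(T) ≤ 1.
These bounds meet, so rank(T) = 1.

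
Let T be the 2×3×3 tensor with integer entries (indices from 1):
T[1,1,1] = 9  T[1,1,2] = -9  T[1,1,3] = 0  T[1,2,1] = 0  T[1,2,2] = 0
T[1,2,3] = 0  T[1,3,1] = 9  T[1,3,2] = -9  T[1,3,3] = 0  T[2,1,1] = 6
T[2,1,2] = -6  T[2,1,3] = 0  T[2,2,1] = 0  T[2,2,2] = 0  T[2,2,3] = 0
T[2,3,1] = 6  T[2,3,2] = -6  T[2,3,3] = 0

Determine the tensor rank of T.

Lower bound: T ≠ 0 (e.g. T[1,1,1] = 9), so rank(T) ≥ 1.
Upper bound: if T = a (x) b (x) c then every fibre of T is a multiple of the corresponding factor, so read the factors off the fibres through the nonzero entry T[1,1,1] = 9.
The mode-1 fibre T[:,1,1] = [9, 6] gives a = (3, 2) (primitive direction); the mode-2 fibre T[1,:,1] = [9, 0, 9] gives b = (1, 0, 1); then c[k] = T[1,1,k] / (a[1]·b[1]) = [9, -9, 0] / 3 = (3, -3, 0).
Expanding (3, 2) (x) (1, 0, 1) (x) (3, -3, 0) reproduces all 18 entries of T, so T = (3, 2) (x) (1, 0, 1) (x) (3, -3, 0) and rank(T) ≤ 1.
These bounds meet, so rank(T) = 1.

1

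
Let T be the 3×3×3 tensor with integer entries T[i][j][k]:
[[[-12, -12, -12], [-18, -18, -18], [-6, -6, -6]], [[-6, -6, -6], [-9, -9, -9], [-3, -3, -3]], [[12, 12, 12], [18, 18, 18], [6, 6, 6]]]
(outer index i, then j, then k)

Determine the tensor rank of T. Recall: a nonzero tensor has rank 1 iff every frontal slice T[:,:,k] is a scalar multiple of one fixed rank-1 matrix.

1

Lower bound: T ≠ 0 (e.g. T[0,0,0] = -12), so rank(T) ≥ 1.
Upper bound: if T = a ∘ b ∘ c then every fibre of T is a multiple of the corresponding factor, so read the factors off the fibres through the nonzero entry T[0,0,0] = -12.
The mode-1 fibre T[:,0,0] = [-12, -6, 12] gives a = [2, 1, -2] (primitive direction); the mode-2 fibre T[0,:,0] = [-12, -18, -6] gives b = [2, 3, 1]; then c[k] = T[0,0,k] / (a[0]·b[0]) = [-12, -12, -12] / 4 = [-3, -3, -3].
Expanding [2, 1, -2] ∘ [2, 3, 1] ∘ [-3, -3, -3] reproduces all 27 entries of T, so T = [2, 1, -2] ∘ [2, 3, 1] ∘ [-3, -3, -3] and rank(T) ≤ 1.
These bounds meet, so rank(T) = 1.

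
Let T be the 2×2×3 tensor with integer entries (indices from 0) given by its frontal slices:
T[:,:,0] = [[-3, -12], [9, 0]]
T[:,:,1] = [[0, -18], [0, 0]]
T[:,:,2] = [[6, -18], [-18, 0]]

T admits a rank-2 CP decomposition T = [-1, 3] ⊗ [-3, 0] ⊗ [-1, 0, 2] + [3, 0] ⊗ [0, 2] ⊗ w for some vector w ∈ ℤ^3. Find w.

Subtract the known terms from T to get the rank-1 residual R = [3, 0] ⊗ [0, 2] ⊗ w, so R[i,j,k] = a[i]·b[j]·w[k]. Pick indices with nonzero a[0]·b[1] = (3)·(2) = 6. Only the fibre through (0,1,·) is needed: R[0,1,:] = T[0,1,:] − Σₗ aₗ[0]bₗ[1]cₗ = [-12, -18, -18] − (-1)·(0)·[-1, 0, 2] = [-12, -18, -18]. Then w[k] = R[0,1,k] / 6 for each k, giving w = [-12, -18, -18] / 6 = [-2, -3, -3].

w = [-2, -3, -3]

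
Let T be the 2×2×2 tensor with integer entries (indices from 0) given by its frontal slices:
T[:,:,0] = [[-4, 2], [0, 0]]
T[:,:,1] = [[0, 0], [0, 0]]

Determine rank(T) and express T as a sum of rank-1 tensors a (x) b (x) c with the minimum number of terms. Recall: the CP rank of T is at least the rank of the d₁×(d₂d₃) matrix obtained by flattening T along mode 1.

rank(T) = 1

Lower bound: T ≠ 0 (e.g. T[0,0,0] = -4), so rank(T) ≥ 1.
Upper bound: if T = a (x) b (x) c then every fibre of T is a multiple of the corresponding factor, so read the factors off the fibres through the nonzero entry T[0,0,0] = -4.
The mode-1 fibre T[:,0,0] = [-4, 0] gives a = [1, 0] (primitive direction); the mode-2 fibre T[0,:,0] = [-4, 2] gives b = [2, -1]; then c[k] = T[0,0,k] / (a[0]·b[0]) = [-4, 0] / 2 = [-2, 0].
Expanding [1, 0] (x) [2, -1] (x) [-2, 0] reproduces all 8 entries of T, so T = [1, 0] (x) [2, -1] (x) [-2, 0] and rank(T) ≤ 1.
These bounds meet, so rank(T) = 1.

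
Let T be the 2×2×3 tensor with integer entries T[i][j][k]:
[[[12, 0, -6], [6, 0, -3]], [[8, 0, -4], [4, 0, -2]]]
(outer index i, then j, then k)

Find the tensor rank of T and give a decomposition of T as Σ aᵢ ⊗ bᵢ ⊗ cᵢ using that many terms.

rank(T) = 1

Lower bound: T ≠ 0 (e.g. T[0,0,0] = 12), so rank(T) ≥ 1.
Upper bound: the mode-1 fibre T[:,0,0] = [12, 8] gives a = [3, 2] (primitive direction); the mode-2 fibre T[0,:,0] = [12, 6] gives b = [2, 1]; then c[k] = T[0,0,k] / (a[0]·b[0]) = [12, 0, -6] / 6 = [2, 0, -1].
Expanding [3, 2] ⊗ [2, 1] ⊗ [2, 0, -1] reproduces all 12 entries of T, so T = [3, 2] ⊗ [2, 1] ⊗ [2, 0, -1] and rank(T) ≤ 1.
These bounds meet, so rank(T) = 1.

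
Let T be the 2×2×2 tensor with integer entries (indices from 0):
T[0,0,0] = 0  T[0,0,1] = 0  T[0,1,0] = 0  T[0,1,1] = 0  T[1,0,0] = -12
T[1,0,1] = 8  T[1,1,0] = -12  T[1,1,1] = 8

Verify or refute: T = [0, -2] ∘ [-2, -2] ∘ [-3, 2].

Reconstruct entrywise from the claimed factors. For example, T[1,1,1] = 8 and Σₗ aₗ[1]bₗ[1]cₗ[1] = (-2)·(-2)·(2) = 8; checking all 8 entries, every one matches. The claim holds.

Yes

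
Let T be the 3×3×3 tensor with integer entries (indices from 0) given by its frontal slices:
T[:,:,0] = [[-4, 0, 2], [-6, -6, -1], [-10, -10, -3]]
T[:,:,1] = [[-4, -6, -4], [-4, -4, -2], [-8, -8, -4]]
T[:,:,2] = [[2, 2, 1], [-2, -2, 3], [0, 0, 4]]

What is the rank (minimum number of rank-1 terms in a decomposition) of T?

3

Lower bound: the mode-3 unfolding of T (rows indexed by k, columns by (i,j) = (0,0), (0,1), (0,2), (1,0), (1,1), (1,2), (2,0), (2,1), (2,2)) is [[-4, 0, 2, -6, -6, -1, -10, -10, -3], [-4, -6, -4, -4, -4, -2, -8, -8, -4], [2, 2, 1, -2, -2, 3, 0, 0, 4]].
There the 3×3 minor on rows k ∈ {0, 1, 2}, columns (i,j) ∈ {(0,0), (0,1), (1,0)} is det [[-4, 0, -6], [-4, -6, -4], [2, 2, -2]] = -104 ≠ 0, so this unfolding has rank ≥ 3; CP rank is at least every unfolding rank, so rank(T) ≥ 3. (Unfolding ranks only ever bound the CP rank from below — rank(T) can be strictly larger than all of them — so the matching upper bound has to come from an explicit 3-term decomposition.)
Upper bound: T is a sum of 3 rank-1 terms, T = [0, 1, 1] ∘ [2, 2, -1] ∘ [-1, 0, -2] + [1, 0, 0] ∘ [0, 1, 1] ∘ [4, -2, 0] + [1, 1, 2] ∘ [2, 2, 1] ∘ [-2, -2, 1] (written with every a and b primitive with positive leading entry and the scale carried by c; CP decompositions are not unique, and this one is verified by expanding entrywise), so rank(T) ≤ 3.
These bounds meet, so rank(T) = 3.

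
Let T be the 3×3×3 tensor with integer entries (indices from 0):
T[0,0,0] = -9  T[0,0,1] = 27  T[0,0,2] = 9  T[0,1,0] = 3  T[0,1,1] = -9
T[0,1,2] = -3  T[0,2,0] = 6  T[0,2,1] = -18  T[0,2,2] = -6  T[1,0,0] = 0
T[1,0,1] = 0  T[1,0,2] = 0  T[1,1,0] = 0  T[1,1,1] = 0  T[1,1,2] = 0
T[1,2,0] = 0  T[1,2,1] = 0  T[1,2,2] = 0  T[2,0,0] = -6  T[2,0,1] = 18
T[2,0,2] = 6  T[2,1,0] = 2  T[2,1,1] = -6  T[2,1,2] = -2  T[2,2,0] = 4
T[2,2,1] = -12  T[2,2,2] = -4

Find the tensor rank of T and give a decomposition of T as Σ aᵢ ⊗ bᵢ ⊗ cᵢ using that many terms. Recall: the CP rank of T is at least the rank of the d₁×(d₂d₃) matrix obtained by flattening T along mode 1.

Lower bound: T ≠ 0 (e.g. T[0,0,0] = -9), so rank(T) ≥ 1.
Upper bound: if T = a ⊗ b ⊗ c then every fibre of T is a multiple of the corresponding factor, so read the factors off the fibres through the nonzero entry T[0,0,0] = -9.
The mode-1 fibre T[:,0,0] = [-9, 0, -6] gives a = [3, 0, 2] (primitive direction); the mode-2 fibre T[0,:,0] = [-9, 3, 6] gives b = [3, -1, -2]; then c[k] = T[0,0,k] / (a[0]·b[0]) = [-9, 27, 9] / 9 = [-1, 3, 1].
Expanding [3, 0, 2] ⊗ [3, -1, -2] ⊗ [-1, 3, 1] reproduces all 27 entries of T, so T = [3, 0, 2] ⊗ [3, -1, -2] ⊗ [-1, 3, 1] and rank(T) ≤ 1.
These bounds meet, so rank(T) = 1.

rank(T) = 1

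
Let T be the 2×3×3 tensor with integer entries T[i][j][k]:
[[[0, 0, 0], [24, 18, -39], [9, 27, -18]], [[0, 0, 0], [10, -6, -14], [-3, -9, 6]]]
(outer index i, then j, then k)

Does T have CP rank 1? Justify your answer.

The mode-2 unfolding of T (rows indexed by j, columns by (i,k) = (0,0), (0,1), (0,2), (1,0), (1,1), (1,2)) is [[0, 0, 0, 0, 0, 0], [24, 18, -39, 10, -6, -14], [9, 27, -18, -3, -9, 6]].
There the 2×2 minor on rows j ∈ {1, 2}, columns (i,k) ∈ {(0,0), (0,1)} is det [[24, 18], [9, 27]] = 486 ≠ 0, so this unfolding has rank ≥ 2; CP rank is at least every unfolding rank, so rank(T) ≥ 2.
In particular rank(T) ≥ 2 > 1, so T is not rank-1.

No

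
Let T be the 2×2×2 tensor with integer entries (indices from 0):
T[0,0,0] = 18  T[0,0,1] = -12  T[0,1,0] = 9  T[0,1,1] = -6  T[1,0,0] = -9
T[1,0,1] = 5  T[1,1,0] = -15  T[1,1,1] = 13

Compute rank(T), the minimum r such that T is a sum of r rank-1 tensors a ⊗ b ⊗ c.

2

Lower bound: in the mode-2 unfolding of T (rows indexed by j, columns by (i,k)) the 2×2 minor on rows j ∈ {0, 1}, columns (i,k) ∈ {(0,0), (1,0)} is det [[18, -9], [9, -15]] = -189 ≠ 0, so that unfolding has rank ≥ 2 and hence rank(T) ≥ 2 (CP rank is at least every unfolding rank, though it can be larger).
Upper bound: with S_k = T[:,:,k], the two rank-1 terms a₁b₁ᵀ, a₂b₂ᵀ are the rank-1 members of the pencil x·S₀ + y·S₁.
det(x·S₀ + y·S₁) is −189·x² + 315·xy − 126·y² = (-63)·(3·x − 2·y)(x − y), vanishing at (x:y) = (2:3) and (1:1).
M₁ = 2·S₀ + 3·S₁ = [[0, 0], [-3, 9]] = (-3)·[0, 1][1, -3]ᵀ and M₂ = S₀ + S₁ = [[6, 3], [-4, -2]] = [3, -2][2, 1]ᵀ, so take a₁ = [0, 1], b₁ = [1, -3], a₂ = [3, -2], b₂ = [2, 1].
Each slice is an integer combination of E₁ = a₁b₁ᵀ and E₂ = a₂b₂ᵀ: S₀ = 3·E₁ + 3·E₂, S₁ = −3·E₁ − 2·E₂; reading off coefficients, c₁ = [3, -3] and c₂ = [3, -2].
Hence T = [0, 1] ⊗ [1, -3] ⊗ [3, -3] + [3, -2] ⊗ [2, 1] ⊗ [3, -2], so rank(T) ≤ 2.
These bounds meet, so rank(T) = 2.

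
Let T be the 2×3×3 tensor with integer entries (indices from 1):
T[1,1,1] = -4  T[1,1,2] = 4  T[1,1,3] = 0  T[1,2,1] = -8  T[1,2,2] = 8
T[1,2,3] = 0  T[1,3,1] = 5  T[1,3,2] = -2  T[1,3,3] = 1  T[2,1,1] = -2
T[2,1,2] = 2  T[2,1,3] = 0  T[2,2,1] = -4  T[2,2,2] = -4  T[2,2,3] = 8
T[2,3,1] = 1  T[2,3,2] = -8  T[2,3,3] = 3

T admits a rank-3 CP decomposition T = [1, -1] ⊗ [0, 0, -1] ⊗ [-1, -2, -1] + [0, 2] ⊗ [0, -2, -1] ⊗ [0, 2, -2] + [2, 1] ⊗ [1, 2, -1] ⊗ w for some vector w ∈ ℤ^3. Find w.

w = [-2, 2, 0]

Subtract the known terms from T to get the rank-1 residual R = [2, 1] ⊗ [1, 2, -1] ⊗ w, so R[i,j,k] = a[i]·b[j]·w[k]. Pick indices with nonzero a[1]·b[1] = (2)·(1) = 2. Only the fibre through (1,1,·) is needed: R[1,1,:] = T[1,1,:] − Σₗ aₗ[1]bₗ[1]cₗ = [-4, 4, 0] − (1)·(0)·[-1, -2, -1] − (0)·(0)·[0, 2, -2] = [-4, 4, 0]. Then w[k] = R[1,1,k] / 2 for each k, giving w = [-4, 4, 0] / 2 = [-2, 2, 0].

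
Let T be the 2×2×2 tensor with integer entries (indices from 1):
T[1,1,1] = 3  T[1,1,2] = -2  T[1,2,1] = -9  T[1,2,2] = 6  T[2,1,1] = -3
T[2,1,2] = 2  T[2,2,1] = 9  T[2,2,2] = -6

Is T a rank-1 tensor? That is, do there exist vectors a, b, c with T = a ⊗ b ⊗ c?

If T = a ⊗ b ⊗ c then every fibre of T is a multiple of the corresponding factor, so read the factors off the fibres through the nonzero entry T[1,1,1] = 3.
The mode-1 fibre T[:,1,1] = [3, -3] gives a = [1, -1] (primitive direction); the mode-2 fibre T[1,:,1] = [3, -9] gives b = [1, -3]; then c[k] = T[1,1,k] / (a[1]·b[1]) = [3, -2] / 1 = [3, -2].
Expanding [1, -1] ⊗ [1, -3] ⊗ [3, -2] reproduces all 8 entries of T, so T = [1, -1] ⊗ [1, -3] ⊗ [3, -2] and rank(T) ≤ 1.
Equivalently every frontal slice T[:,:,k] is c[k] times the rank-1 matrix [1, -1] ⊗ [1, -3]. So T has rank 1 (it is nonzero).

Yes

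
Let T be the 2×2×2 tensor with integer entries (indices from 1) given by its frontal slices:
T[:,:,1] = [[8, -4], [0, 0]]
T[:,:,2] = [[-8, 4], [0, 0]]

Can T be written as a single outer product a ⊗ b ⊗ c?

Yes

If T = a ⊗ b ⊗ c then every fibre of T is a multiple of the corresponding factor, so read the factors off the fibres through the nonzero entry T[1,1,1] = 8.
The mode-1 fibre T[:,1,1] = [8, 0] gives a = [1, 0] (primitive direction); the mode-2 fibre T[1,:,1] = [8, -4] gives b = [2, -1]; then c[k] = T[1,1,k] / (a[1]·b[1]) = [8, -8] / 2 = [4, -4].
Expanding [1, 0] ⊗ [2, -1] ⊗ [4, -4] reproduces all 8 entries of T, so T = [1, 0] ⊗ [2, -1] ⊗ [4, -4] and rank(T) ≤ 1.
Equivalently every frontal slice T[:,:,k] is c[k] times the rank-1 matrix [1, 0] ⊗ [2, -1]. So T has rank 1 (it is nonzero).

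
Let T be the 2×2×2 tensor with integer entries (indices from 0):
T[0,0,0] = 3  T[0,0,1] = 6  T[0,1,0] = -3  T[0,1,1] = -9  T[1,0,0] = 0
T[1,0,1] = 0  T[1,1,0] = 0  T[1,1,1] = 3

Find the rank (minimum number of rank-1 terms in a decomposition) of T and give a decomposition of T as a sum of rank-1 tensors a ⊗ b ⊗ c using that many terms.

rank(T) = 2

Lower bound: the mode-3 unfolding of T (rows indexed by k, columns by (i,j) = (0,0), (0,1), (1,0), (1,1)) is [[3, -3, 0, 0], [6, -9, 0, 3]].
There the 2×2 minor on rows k ∈ {0, 1}, columns (i,j) ∈ {(0,0), (0,1)} is det [[3, -3], [6, -9]] = -9 ≠ 0, so this unfolding has rank ≥ 2; CP rank is at least every unfolding rank, so rank(T) ≥ 2. (Unfolding ranks only ever bound the CP rank from below — rank(T) can be strictly larger than all of them — so the matching upper bound has to come from an explicit 2-term decomposition.)
Upper bound — finding two terms. Write S_k = T[:,:,k] for the frontal slices: S₀ = [[3, -3], [0, 0]], S₁ = [[6, -9], [0, 3]].
If T = a₁ ⊗ b₁ ⊗ c₁ + a₂ ⊗ b₂ ⊗ c₂ then each S_k = c₁[k]·a₁b₁ᵀ + c₂[k]·a₂b₂ᵀ. S₀ and S₁ are linearly independent, so a₁b₁ᵀ and a₂b₂ᵀ must span the same plane of matrices: they are the rank-1 matrices of the form x·S₀ + y·S₁.
det(x·S₀ + y·S₁) is 9·xy + 18·y² = 9·(x + 2·y)(y), vanishing at (x:y) = (2:-1) and (1:0).
M₁ = 2·S₀ − S₁ = [[0, 3], [0, -3]] = 3·(1, -1)(0, 1)ᵀ and M₂ = S₀ = [[3, -3], [0, 0]] = 3·(1, 0)(1, -1)ᵀ, so take a₁ = (1, -1), b₁ = (0, 1), a₂ = (1, 0), b₂ = (1, -1).
Each slice is an integer combination of E₁ = a₁b₁ᵀ and E₂ = a₂b₂ᵀ: S₀ = 3·E₂, S₁ = −3·E₁ + 6·E₂; reading off coefficients, c₁ = (0, -3) and c₂ = (3, 6).
Hence T = (1, -1) ⊗ (0, 1) ⊗ (0, -3) + (1, 0) ⊗ (1, -1) ⊗ (3, 6), so rank(T) ≤ 2.
These bounds meet, so rank(T) = 2.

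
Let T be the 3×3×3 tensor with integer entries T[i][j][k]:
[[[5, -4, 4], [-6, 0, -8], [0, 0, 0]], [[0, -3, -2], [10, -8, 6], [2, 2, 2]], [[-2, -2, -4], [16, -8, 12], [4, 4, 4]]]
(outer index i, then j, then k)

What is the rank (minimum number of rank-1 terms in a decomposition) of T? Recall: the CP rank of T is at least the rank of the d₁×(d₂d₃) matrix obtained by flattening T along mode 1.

3

Lower bound: the mode-1 unfolding of T (rows indexed by i, columns by (j,k) = (0,0), (0,1), (0,2), (1,0), (1,1), (1,2), (2,0), (2,1), (2,2)) is [[5, -4, 4, -6, 0, -8, 0, 0, 0], [0, -3, -2, 10, -8, 6, 2, 2, 2], [-2, -2, -4, 16, -8, 12, 4, 4, 4]].
There the 3×3 minor on rows i ∈ {0, 1, 2}, columns (j,k) ∈ {(0,0), (0,1), (1,0)} is det [[5, -4, -6], [0, -3, 10], [-2, -2, 16]] = -24 ≠ 0, so this unfolding has rank ≥ 3; CP rank is at least every unfolding rank, so rank(T) ≥ 3. (This is only a lower bound: in general the CP rank may exceed every unfolding rank, so we still need to exhibit 3 rank-1 terms summing to T.)
Upper bound: T is a sum of 3 rank-1 terms, T = (0, 1, 2) (x) (0, 1, 1) (x) (2, 2, 2) + (1, 2, 2) (x) (1, 2, 0) (x) (1, -2, 0) + (2, -1, -2) (x) (1, -2, 0) (x) (2, -1, 2) (one valid choice — decompositions are not unique — normalised so each a, b is primitive with positive first nonzero entry; check it by expanding all entries), so rank(T) ≤ 3.
These bounds meet, so rank(T) = 3.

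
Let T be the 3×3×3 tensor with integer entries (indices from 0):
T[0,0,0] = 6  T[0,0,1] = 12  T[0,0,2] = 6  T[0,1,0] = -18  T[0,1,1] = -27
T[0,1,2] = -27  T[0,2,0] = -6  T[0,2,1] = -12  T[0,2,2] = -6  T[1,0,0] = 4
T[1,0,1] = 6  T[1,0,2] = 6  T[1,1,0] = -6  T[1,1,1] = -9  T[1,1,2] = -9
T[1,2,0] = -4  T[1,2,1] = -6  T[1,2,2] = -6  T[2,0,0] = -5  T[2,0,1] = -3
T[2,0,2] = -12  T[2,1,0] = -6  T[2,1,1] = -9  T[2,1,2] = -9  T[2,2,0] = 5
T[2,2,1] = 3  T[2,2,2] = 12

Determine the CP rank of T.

Lower bound: the mode-1 unfolding of T (rows indexed by i, columns by (j,k) = (0,0), (0,1), (0,2), (1,0), (1,1), (1,2), (2,0), (2,1), (2,2)) is [[6, 12, 6, -18, -27, -27, -6, -12, -6], [4, 6, 6, -6, -9, -9, -4, -6, -6], [-5, -3, -12, -6, -9, -9, 5, 3, 12]].
There the 2×2 minor on rows i ∈ {0, 1}, columns (j,k) ∈ {(0,0), (0,1)} is det [[6, 12], [4, 6]] = -12 ≠ 0, so this unfolding has rank ≥ 2; CP rank is at least every unfolding rank, so rank(T) ≥ 2. (Flattening ranks never certify an upper bound on CP rank; for that we must actually write T with 2 rank-1 terms.)
Upper bound — finding two terms. Write S_k = T[:,:,k] for the frontal slices: S₀ = [[6, -18, -6], [4, -6, -4], [-5, -6, 5]], S₁ = [[12, -27, -12], [6, -9, -6], [-3, -9, 3]], S₂ = [[6, -27, -6], [6, -9, -6], [-12, -9, 12]].
If T = a₁ ⊗ b₁ ⊗ c₁ + a₂ ⊗ b₂ ⊗ c₂ then each S_k = c₁[k]·a₁b₁ᵀ + c₂[k]·a₂b₂ᵀ. S₀ and S₁ are linearly independent, so a₁b₁ᵀ and a₂b₂ᵀ must span the same plane of matrices: they are the rank-1 matrices of the form x·S₀ + y·S₁.
The 2×2 minor of x·S₀ + y·S₁ on rows {0,1}, columns {0,1} is 36·x² + 90·xy + 54·y² = 18·(2·x + 3·y)(x + y), vanishing at (x:y) = (3:-2) and (1:-1).
M₁ = 3·S₀ − 2·S₁ = [[-6, 0, 6], [0, 0, 0], [-9, 0, 9]] = (-3)·[2, 0, 3][1, 0, -1]ᵀ and M₂ = S₀ − S₁ = [[-6, 9, 6], [-2, 3, 2], [-2, 3, 2]] = −[3, 1, 1][2, -3, -2]ᵀ, so take a₁ = [2, 0, 3], b₁ = [1, 0, -1], a₂ = [3, 1, 1], b₂ = [2, -3, -2].
Each slice is an integer combination of E₁ = a₁b₁ᵀ and E₂ = a₂b₂ᵀ: S₀ = −3·E₁ + 2·E₂, S₁ = −3·E₁ + 3·E₂, S₂ = −6·E₁ + 3·E₂; reading off coefficients, c₁ = [-3, -3, -6] and c₂ = [2, 3, 3].
Hence T = [2, 0, 3] ⊗ [1, 0, -1] ⊗ [-3, -3, -6] + [3, 1, 1] ⊗ [2, -3, -2] ⊗ [2, 3, 3], so rank(T) ≤ 2.
These bounds meet, so rank(T) = 2.

2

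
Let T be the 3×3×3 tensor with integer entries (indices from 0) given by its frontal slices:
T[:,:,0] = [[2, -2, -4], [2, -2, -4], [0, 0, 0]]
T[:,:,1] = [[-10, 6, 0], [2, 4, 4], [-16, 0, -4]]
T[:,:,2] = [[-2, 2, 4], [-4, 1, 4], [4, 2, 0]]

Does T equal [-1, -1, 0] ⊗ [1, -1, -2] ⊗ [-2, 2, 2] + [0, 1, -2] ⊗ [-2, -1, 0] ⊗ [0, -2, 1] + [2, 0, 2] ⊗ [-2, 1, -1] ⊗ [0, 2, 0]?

Reconstruct entrywise from the claimed factors. For example, T[1,1,0] = -2 and Σₗ aₗ[1]bₗ[1]cₗ[0] = (-1)·(-1)·(-2) + (1)·(-1)·(0) + (0)·(1)·(0) = -2; checking all 27 entries, every one matches. The claim holds.

Yes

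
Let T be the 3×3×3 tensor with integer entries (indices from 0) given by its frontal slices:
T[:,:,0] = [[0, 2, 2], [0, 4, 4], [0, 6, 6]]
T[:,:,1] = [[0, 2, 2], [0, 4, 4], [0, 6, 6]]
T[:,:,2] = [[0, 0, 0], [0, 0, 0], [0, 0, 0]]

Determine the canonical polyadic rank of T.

Lower bound: T ≠ 0 (e.g. T[0,1,0] = 2), so rank(T) ≥ 1.
Upper bound: the mode-1 fibre T[:,1,0] = [2, 4, 6] gives a = [1, 2, 3] (primitive direction); the mode-2 fibre T[0,:,0] = [0, 2, 2] gives b = [0, 1, 1]; then c[k] = T[0,1,k] / (a[0]·b[1]) = [2, 2, 0] / 1 = [2, 2, 0].
Expanding [1, 2, 3] ⊗ [0, 1, 1] ⊗ [2, 2, 0] reproduces all 27 entries of T, so T = [1, 2, 3] ⊗ [0, 1, 1] ⊗ [2, 2, 0] and rank(T) ≤ 1.
These bounds meet, so rank(T) = 1.

1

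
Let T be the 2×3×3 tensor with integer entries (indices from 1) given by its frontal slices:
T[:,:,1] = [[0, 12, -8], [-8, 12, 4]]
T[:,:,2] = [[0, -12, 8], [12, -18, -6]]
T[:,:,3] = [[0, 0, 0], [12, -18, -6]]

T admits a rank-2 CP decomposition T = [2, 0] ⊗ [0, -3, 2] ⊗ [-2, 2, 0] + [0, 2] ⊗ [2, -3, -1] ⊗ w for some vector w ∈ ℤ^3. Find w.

w = [-2, 3, 3]

Subtract the known terms from T to get the rank-1 residual R = [0, 2] ⊗ [2, -3, -1] ⊗ w, so R[i,j,k] = a[i]·b[j]·w[k]. Pick indices with nonzero a[2]·b[1] = (2)·(2) = 4. Only the fibre through (2,1,·) is needed: R[2,1,:] = T[2,1,:] − Σₗ aₗ[2]bₗ[1]cₗ = [-8, 12, 12] − (0)·(0)·[-2, 2, 0] = [-8, 12, 12]. Then w[k] = R[2,1,k] / 4 for each k, giving w = [-8, 12, 12] / 4 = [-2, 3, 3].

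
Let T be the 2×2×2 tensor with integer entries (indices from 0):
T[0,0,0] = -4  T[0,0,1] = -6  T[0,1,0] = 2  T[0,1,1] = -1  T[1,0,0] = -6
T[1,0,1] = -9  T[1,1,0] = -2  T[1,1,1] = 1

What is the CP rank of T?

2

Lower bound: the mode-2 unfolding of T (rows indexed by j, columns by (i,k) = (0,0), (0,1), (1,0), (1,1)) is [[-4, -6, -6, -9], [2, -1, -2, 1]].
There the 2×2 minor on rows j ∈ {0, 1}, columns (i,k) ∈ {(0,0), (0,1)} is det [[-4, -6], [2, -1]] = 16 ≠ 0, so this unfolding has rank ≥ 2; CP rank is at least every unfolding rank, so rank(T) ≥ 2. (Unfolding ranks only ever bound the CP rank from below — rank(T) can be strictly larger than all of them — so the matching upper bound has to come from an explicit 2-term decomposition.)
Upper bound — finding two terms. Write S_k = T[:,:,k] for the frontal slices: S₀ = [[-4, 2], [-6, -2]], S₁ = [[-6, -1], [-9, 1]].
If T = a₁ ⊗ b₁ ⊗ c₁ + a₂ ⊗ b₂ ⊗ c₂ then each S_k = c₁[k]·a₁b₁ᵀ + c₂[k]·a₂b₂ᵀ. S₀ and S₁ are linearly independent, so a₁b₁ᵀ and a₂b₂ᵀ must span the same plane of matrices: they are the rank-1 matrices of the form x·S₀ + y·S₁.
det(x·S₀ + y·S₁) is 20·x² + 20·xy − 15·y² = 5·(2·x + 3·y)(2·x − y), vanishing at (x:y) = (3:-2) and (1:2).
M₁ = 3·S₀ − 2·S₁ = [[0, 8], [0, -8]] = 8·(1, -1)(0, 1)ᵀ and M₂ = S₀ + 2·S₁ = [[-16, 0], [-24, 0]] = (-8)·(2, 3)(1, 0)ᵀ, so take a₁ = (1, -1), b₁ = (0, 1), a₂ = (2, 3), b₂ = (1, 0).
Each slice is an integer combination of E₁ = a₁b₁ᵀ and E₂ = a₂b₂ᵀ: S₀ = 2·E₁ − 2·E₂, S₁ = −E₁ − 3·E₂; reading off coefficients, c₁ = (2, -1) and c₂ = (-2, -3).
Hence T = (1, -1) ⊗ (0, 1) ⊗ (2, -1) + (2, 3) ⊗ (1, 0) ⊗ (-2, -3), so rank(T) ≤ 2.
These bounds meet, so rank(T) = 2.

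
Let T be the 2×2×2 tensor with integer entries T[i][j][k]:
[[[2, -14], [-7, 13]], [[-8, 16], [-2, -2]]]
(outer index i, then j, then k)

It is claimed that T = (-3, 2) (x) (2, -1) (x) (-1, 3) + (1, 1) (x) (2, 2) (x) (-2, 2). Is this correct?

Yes

Reconstruct entrywise from the claimed factors. For example, T[0,1,1] = 13 and Σₗ aₗ[0]bₗ[1]cₗ[1] = (-3)·(-1)·(3) + (1)·(2)·(2) = 13; checking all 8 entries, every one matches. The claim holds.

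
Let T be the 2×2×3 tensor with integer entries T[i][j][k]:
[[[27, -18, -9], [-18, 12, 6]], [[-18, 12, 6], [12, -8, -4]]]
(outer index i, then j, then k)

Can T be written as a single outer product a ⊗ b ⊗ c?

Yes

The mode-1 fibre T[:,0,0] = [27, -18] gives a = (3, -2) (primitive direction); the mode-2 fibre T[0,:,0] = [27, -18] gives b = (3, -2); then c[k] = T[0,0,k] / (a[0]·b[0]) = [27, -18, -9] / 9 = (3, -2, -1).
Expanding (3, -2) ⊗ (3, -2) ⊗ (3, -2, -1) reproduces all 12 entries of T, so T = (3, -2) ⊗ (3, -2) ⊗ (3, -2, -1) and rank(T) ≤ 1.
Equivalently every frontal slice T[:,:,k] is c[k] times the rank-1 matrix (3, -2) ⊗ (3, -2). So T has rank 1 (it is nonzero).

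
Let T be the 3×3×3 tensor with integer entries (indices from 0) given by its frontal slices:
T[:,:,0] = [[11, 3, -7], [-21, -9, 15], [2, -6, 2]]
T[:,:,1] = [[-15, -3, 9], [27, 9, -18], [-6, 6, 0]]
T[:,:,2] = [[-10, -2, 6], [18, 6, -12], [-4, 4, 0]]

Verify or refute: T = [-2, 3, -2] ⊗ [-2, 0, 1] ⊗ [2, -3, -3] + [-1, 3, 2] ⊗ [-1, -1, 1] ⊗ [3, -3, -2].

Reconstruct entry (0,0,2) from the claimed factors: Σₗ aₗ[0]bₗ[0]cₗ[2] = (-2)·(-2)·(-3) + (-1)·(-1)·(-2) = -14, but T[0,0,2] = -10. The claim is false.

No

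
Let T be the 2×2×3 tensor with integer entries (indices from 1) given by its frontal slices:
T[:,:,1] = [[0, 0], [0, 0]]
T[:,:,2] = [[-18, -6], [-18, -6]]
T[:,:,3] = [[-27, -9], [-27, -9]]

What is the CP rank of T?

Lower bound: T ≠ 0 (e.g. T[1,1,2] = -18), so rank(T) ≥ 1.
Upper bound: if T = a ⊗ b ⊗ c then every fibre of T is a multiple of the corresponding factor, so read the factors off the fibres through the nonzero entry T[1,1,2] = -18.
The mode-1 fibre T[:,1,2] = [-18, -18] gives a = [1, 1] (primitive direction); the mode-2 fibre T[1,:,2] = [-18, -6] gives b = [3, 1]; then c[k] = T[1,1,k] / (a[1]·b[1]) = [0, -18, -27] / 3 = [0, -6, -9].
Expanding [1, 1] ⊗ [3, 1] ⊗ [0, -6, -9] reproduces all 12 entries of T, so T = [1, 1] ⊗ [3, 1] ⊗ [0, -6, -9] and rank(T) ≤ 1.
These bounds meet, so rank(T) = 1.

1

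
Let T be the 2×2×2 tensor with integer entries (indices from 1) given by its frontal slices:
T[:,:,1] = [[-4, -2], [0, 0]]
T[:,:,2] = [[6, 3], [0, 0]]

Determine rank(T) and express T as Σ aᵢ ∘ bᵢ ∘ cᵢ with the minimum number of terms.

Lower bound: T ≠ 0 (e.g. T[1,1,1] = -4), so rank(T) ≥ 1.
Upper bound: if T = a ∘ b ∘ c then every fibre of T is a multiple of the corresponding factor, so read the factors off the fibres through the nonzero entry T[1,1,1] = -4.
The mode-1 fibre T[:,1,1] = [-4, 0] gives a = [1, 0] (primitive direction); the mode-2 fibre T[1,:,1] = [-4, -2] gives b = [2, 1]; then c[k] = T[1,1,k] / (a[1]·b[1]) = [-4, 6] / 2 = [-2, 3].
Expanding [1, 0] ∘ [2, 1] ∘ [-2, 3] reproduces all 8 entries of T, so T = [1, 0] ∘ [2, 1] ∘ [-2, 3] and rank(T) ≤ 1.
These bounds meet, so rank(T) = 1.

rank(T) = 1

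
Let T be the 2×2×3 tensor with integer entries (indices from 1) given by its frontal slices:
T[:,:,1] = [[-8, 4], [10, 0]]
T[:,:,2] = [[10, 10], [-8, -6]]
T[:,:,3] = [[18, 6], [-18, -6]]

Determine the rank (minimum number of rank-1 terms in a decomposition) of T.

Lower bound: the mode-2 unfolding of T (rows indexed by j, columns by (i,k) = (1,1), (1,2), (1,3), (2,1), (2,2), (2,3)) is [[-8, 10, 18, 10, -8, -18], [4, 10, 6, 0, -6, -6]].
There the 2×2 minor on rows j ∈ {1, 2}, columns (i,k) ∈ {(1,1), (1,2)} is det [[-8, 10], [4, 10]] = -120 ≠ 0, so this unfolding has rank ≥ 2; CP rank is at least every unfolding rank, so rank(T) ≥ 2. (This is only a lower bound: in general the CP rank may exceed every unfolding rank, so we still need to exhibit 2 rank-1 terms summing to T.)
Upper bound — finding two terms. Write S_k = T[:,:,k] for the frontal slices: S₁ = [[-8, 4], [10, 0]], S₂ = [[10, 10], [-8, -6]], S₃ = [[18, 6], [-18, -6]].
If T = a₁ (x) b₁ (x) c₁ + a₂ (x) b₂ (x) c₂ then each S_k = c₁[k]·a₁b₁ᵀ + c₂[k]·a₂b₂ᵀ. S₁ and S₂ are linearly independent, so a₁b₁ᵀ and a₂b₂ᵀ must span the same plane of matrices: they are the rank-1 matrices of the form x·S₁ + y·S₂.
det(x·S₁ + y·S₂) is −40·x² − 20·xy + 20·y² = (-20)·(2·x − y)(x + y), vanishing at (x:y) = (1:2) and (1:-1).
M₁ = S₁ + 2·S₂ = [[12, 24], [-6, -12]] = 6·[2, -1][1, 2]ᵀ and M₂ = S₁ − S₂ = [[-18, -6], [18, 6]] = (-6)·[1, -1][3, 1]ᵀ, so take a₁ = [2, -1], b₁ = [1, 2], a₂ = [1, -1], b₂ = [3, 1].
Each slice is an integer combination of E₁ = a₁b₁ᵀ and E₂ = a₂b₂ᵀ: S₁ = 2·E₁ − 4·E₂, S₂ = 2·E₁ + 2·E₂, S₃ = 6·E₂; reading off coefficients, c₁ = [2, 2, 0] and c₂ = [-4, 2, 6].
Hence T = [2, -1] (x) [1, 2] (x) [2, 2, 0] + [1, -1] (x) [3, 1] (x) [-4, 2, 6], so rank(T) ≤ 2.
These bounds meet, so rank(T) = 2.

2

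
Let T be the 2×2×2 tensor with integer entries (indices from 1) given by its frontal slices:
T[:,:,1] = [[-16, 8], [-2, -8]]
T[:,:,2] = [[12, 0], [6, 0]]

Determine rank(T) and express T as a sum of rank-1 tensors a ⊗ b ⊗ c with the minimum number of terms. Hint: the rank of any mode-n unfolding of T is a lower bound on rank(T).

rank(T) = 2

Lower bound: the mode-3 unfolding of T (rows indexed by k, columns by (i,j) = (1,1), (1,2), (2,1), (2,2)) is [[-16, 8, -2, -8], [12, 0, 6, 0]].
There the 2×2 minor on rows k ∈ {1, 2}, columns (i,j) ∈ {(1,1), (1,2)} is det [[-16, 8], [12, 0]] = -96 ≠ 0, so this unfolding has rank ≥ 2; CP rank is at least every unfolding rank, so rank(T) ≥ 2. (Flattening ranks never certify an upper bound on CP rank; for that we must actually write T with 2 rank-1 terms.)
Upper bound — finding two terms. Write S_k = T[:,:,k] for the frontal slices: S₁ = [[-16, 8], [-2, -8]], S₂ = [[12, 0], [6, 0]].
If T = a₁ ⊗ b₁ ⊗ c₁ + a₂ ⊗ b₂ ⊗ c₂ then each S_k = c₁[k]·a₁b₁ᵀ + c₂[k]·a₂b₂ᵀ. S₁ and S₂ are linearly independent, so a₁b₁ᵀ and a₂b₂ᵀ must span the same plane of matrices: they are the rank-1 matrices of the form x·S₁ + y·S₂.
det(x·S₁ + y·S₂) is 144·x² − 144·xy = 144·(x − y)(x), vanishing at (x:y) = (1:1) and (0:1).
M₁ = S₁ + S₂ = [[-4, 8], [4, -8]] = (-4)·[1, -1][1, -2]ᵀ and M₂ = S₂ = [[12, 0], [6, 0]] = 6·[2, 1][1, 0]ᵀ, so take a₁ = [1, -1], b₁ = [1, -2], a₂ = [2, 1], b₂ = [1, 0].
Each slice is an integer combination of E₁ = a₁b₁ᵀ and E₂ = a₂b₂ᵀ: S₁ = −4·E₁ − 6·E₂, S₂ = 6·E₂; reading off coefficients, c₁ = [-4, 0] and c₂ = [-6, 6].
Hence T = [1, -1] ⊗ [1, -2] ⊗ [-4, 0] + [2, 1] ⊗ [1, 0] ⊗ [-6, 6], so rank(T) ≤ 2.
These bounds meet, so rank(T) = 2.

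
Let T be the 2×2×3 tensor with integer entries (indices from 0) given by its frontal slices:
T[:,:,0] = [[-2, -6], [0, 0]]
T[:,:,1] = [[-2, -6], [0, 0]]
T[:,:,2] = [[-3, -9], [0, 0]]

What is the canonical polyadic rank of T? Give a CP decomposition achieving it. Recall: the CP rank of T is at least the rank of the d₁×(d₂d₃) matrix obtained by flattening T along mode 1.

rank(T) = 1

Lower bound: T ≠ 0 (e.g. T[0,0,0] = -2), so rank(T) ≥ 1.
Upper bound: the mode-1 fibre T[:,0,0] = [-2, 0] gives a = [1, 0] (primitive direction); the mode-2 fibre T[0,:,0] = [-2, -6] gives b = [1, 3]; then c[k] = T[0,0,k] / (a[0]·b[0]) = [-2, -2, -3] / 1 = [-2, -2, -3].
Expanding [1, 0] (x) [1, 3] (x) [-2, -2, -3] reproduces all 12 entries of T, so T = [1, 0] (x) [1, 3] (x) [-2, -2, -3] and rank(T) ≤ 1.
These bounds meet, so rank(T) = 1.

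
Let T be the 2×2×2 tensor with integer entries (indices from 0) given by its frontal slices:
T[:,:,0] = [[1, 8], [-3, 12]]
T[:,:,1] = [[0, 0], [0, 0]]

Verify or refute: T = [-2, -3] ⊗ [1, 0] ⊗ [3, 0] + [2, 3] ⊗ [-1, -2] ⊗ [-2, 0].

Reconstruct entry (0,0,0) from the claimed factors: Σₗ aₗ[0]bₗ[0]cₗ[0] = (-2)·(1)·(3) + (2)·(-1)·(-2) = -2, but T[0,0,0] = 1. The claim is false.

No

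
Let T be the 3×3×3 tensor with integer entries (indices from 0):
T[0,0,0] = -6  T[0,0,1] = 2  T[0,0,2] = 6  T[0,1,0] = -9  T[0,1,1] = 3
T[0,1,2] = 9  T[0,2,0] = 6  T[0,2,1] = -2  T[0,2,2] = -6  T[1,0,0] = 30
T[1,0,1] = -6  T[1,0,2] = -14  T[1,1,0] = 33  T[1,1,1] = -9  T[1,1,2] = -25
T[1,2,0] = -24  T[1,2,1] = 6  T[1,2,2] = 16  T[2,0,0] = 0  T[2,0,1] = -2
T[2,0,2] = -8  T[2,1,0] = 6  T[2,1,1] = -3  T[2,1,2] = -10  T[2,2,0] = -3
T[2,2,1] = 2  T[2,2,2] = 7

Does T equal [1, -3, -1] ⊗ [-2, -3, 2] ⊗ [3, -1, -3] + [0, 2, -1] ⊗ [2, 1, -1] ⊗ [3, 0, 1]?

Reconstruct entrywise from the claimed factors. For example, T[1,1,0] = 33 and Σₗ aₗ[1]bₗ[1]cₗ[0] = (-3)·(-3)·(3) + (2)·(1)·(3) = 33; checking all 27 entries, every one matches. The claim holds.

Yes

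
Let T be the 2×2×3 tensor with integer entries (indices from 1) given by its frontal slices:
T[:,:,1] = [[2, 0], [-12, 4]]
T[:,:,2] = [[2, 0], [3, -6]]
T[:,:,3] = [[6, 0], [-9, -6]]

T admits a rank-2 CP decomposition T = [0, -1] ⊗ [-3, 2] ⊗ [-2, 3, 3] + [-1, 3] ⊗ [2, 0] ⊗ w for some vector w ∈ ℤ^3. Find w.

w = [-1, -1, -3]

Subtract the known terms from T to get the rank-1 residual R = [-1, 3] ⊗ [2, 0] ⊗ w, so R[i,j,k] = a[i]·b[j]·w[k]. Pick indices with nonzero a[1]·b[1] = (-1)·(2) = -2. Only the fibre through (1,1,·) is needed: R[1,1,:] = T[1,1,:] − Σₗ aₗ[1]bₗ[1]cₗ = [2, 2, 6] − (0)·(-3)·[-2, 3, 3] = [2, 2, 6]. Then w[k] = R[1,1,k] / -2 for each k, giving w = [2, 2, 6] / -2 = [-1, -1, -3].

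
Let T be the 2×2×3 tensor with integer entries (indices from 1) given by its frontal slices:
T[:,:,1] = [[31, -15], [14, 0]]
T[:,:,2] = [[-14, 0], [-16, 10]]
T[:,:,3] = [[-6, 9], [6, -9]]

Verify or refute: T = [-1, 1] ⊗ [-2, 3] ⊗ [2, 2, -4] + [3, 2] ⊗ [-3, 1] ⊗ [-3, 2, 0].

No

Reconstruct entry (1,1,3) from the claimed factors: Σₗ aₗ[1]bₗ[1]cₗ[3] = (-1)·(-2)·(-4) + (3)·(-3)·(0) = -8, but T[1,1,3] = -6. The claim is false.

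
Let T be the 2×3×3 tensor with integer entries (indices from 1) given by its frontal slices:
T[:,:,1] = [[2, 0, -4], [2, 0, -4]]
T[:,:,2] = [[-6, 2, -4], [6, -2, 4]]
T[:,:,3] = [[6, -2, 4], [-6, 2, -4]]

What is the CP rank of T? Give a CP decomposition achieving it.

rank(T) = 2

Lower bound: the mode-3 unfolding of T (rows indexed by k, columns by (i,j) = (1,1), (1,2), (1,3), (2,1), (2,2), (2,3)) is [[2, 0, -4, 2, 0, -4], [-6, 2, -4, 6, -2, 4], [6, -2, 4, -6, 2, -4]].
There the 2×2 minor on rows k ∈ {1, 2}, columns (i,j) ∈ {(1,1), (1,2)} is det [[2, 0], [-6, 2]] = 4 ≠ 0, so this unfolding has rank ≥ 2; CP rank is at least every unfolding rank, so rank(T) ≥ 2. (Unfolding ranks only ever bound the CP rank from below — rank(T) can be strictly larger than all of them — so the matching upper bound has to come from an explicit 2-term decomposition.)
Upper bound — finding two terms. Write S_k = T[:,:,k] for the frontal slices: S₁ = [[2, 0, -4], [2, 0, -4]], S₂ = [[-6, 2, -4], [6, -2, 4]], S₃ = [[6, -2, 4], [-6, 2, -4]].
If T = a₁ ⊗ b₁ ⊗ c₁ + a₂ ⊗ b₂ ⊗ c₂ then each S_k = c₁[k]·a₁b₁ᵀ + c₂[k]·a₂b₂ᵀ. S₁ and S₂ are linearly independent, so a₁b₁ᵀ and a₂b₂ᵀ must span the same plane of matrices: they are the rank-1 matrices of the form x·S₁ + y·S₂.
The 2×2 minor of x·S₁ + y·S₂ on rows {1,2}, columns {1,2} is −8·xy = (-8)·(y)(x), vanishing at (x:y) = (1:0) and (0:1).
M₁ = S₁ = [[2, 0, -4], [2, 0, -4]] = 2·(1, 1)(1, 0, -2)ᵀ and M₂ = S₂ = [[-6, 2, -4], [6, -2, 4]] = (-2)·(1, -1)(3, -1, 2)ᵀ, so take a₁ = (1, 1), b₁ = (1, 0, -2), a₂ = (1, -1), b₂ = (3, -1, 2).
Each slice is an integer combination of E₁ = a₁b₁ᵀ and E₂ = a₂b₂ᵀ: S₁ = 2·E₁, S₂ = −2·E₂, S₃ = 2·E₂; reading off coefficients, c₁ = (2, 0, 0) and c₂ = (0, -2, 2).
Hence T = (1, 1) ⊗ (1, 0, -2) ⊗ (2, 0, 0) + (1, -1) ⊗ (3, -1, 2) ⊗ (0, -2, 2), so rank(T) ≤ 2.
These bounds meet, so rank(T) = 2.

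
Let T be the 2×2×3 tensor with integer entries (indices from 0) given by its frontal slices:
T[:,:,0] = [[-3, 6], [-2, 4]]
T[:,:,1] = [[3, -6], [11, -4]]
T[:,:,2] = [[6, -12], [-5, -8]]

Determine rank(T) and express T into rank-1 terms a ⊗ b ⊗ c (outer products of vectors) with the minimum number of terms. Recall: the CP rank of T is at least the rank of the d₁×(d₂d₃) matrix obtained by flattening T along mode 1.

Lower bound: the mode-3 unfolding of T (rows indexed by k, columns by (i,j) = (0,0), (0,1), (1,0), (1,1)) is [[-3, 6, -2, 4], [3, -6, 11, -4], [6, -12, -5, -8]].
There the 2×2 minor on rows k ∈ {0, 1}, columns (i,j) ∈ {(0,0), (1,0)} is det [[-3, -2], [3, 11]] = -27 ≠ 0, so this unfolding has rank ≥ 2; CP rank is at least every unfolding rank, so rank(T) ≥ 2. (This is only a lower bound: in general the CP rank may exceed every unfolding rank, so we still need to exhibit 2 rank-1 terms summing to T.)
Upper bound — finding two terms. Write S_k = T[:,:,k] for the frontal slices: S₀ = [[-3, 6], [-2, 4]], S₁ = [[3, -6], [11, -4]], S₂ = [[6, -12], [-5, -8]].
If T = a₁ ⊗ b₁ ⊗ c₁ + a₂ ⊗ b₂ ⊗ c₂ then each S_k = c₁[k]·a₁b₁ᵀ + c₂[k]·a₂b₂ᵀ. S₀ and S₁ are linearly independent, so a₁b₁ᵀ and a₂b₂ᵀ must span the same plane of matrices: they are the rank-1 matrices of the form x·S₀ + y·S₁.
det(x·S₀ + y·S₁) is −54·xy + 54·y² = (-54)·(x − y)(y), vanishing at (x:y) = (1:1) and (1:0).
M₁ = S₀ + S₁ = [[0, 0], [9, 0]] = 9·[0, 1][1, 0]ᵀ and M₂ = S₀ = [[-3, 6], [-2, 4]] = −[3, 2][1, -2]ᵀ, so take a₁ = [0, 1], b₁ = [1, 0], a₂ = [3, 2], b₂ = [1, -2].
Each slice is an integer combination of E₁ = a₁b₁ᵀ and E₂ = a₂b₂ᵀ: S₀ = −E₂, S₁ = 9·E₁ + E₂, S₂ = −9·E₁ + 2·E₂; reading off coefficients, c₁ = [0, 9, -9] and c₂ = [-1, 1, 2].
Hence T = [0, 1] ⊗ [1, 0] ⊗ [0, 9, -9] + [3, 2] ⊗ [1, -2] ⊗ [-1, 1, 2], so rank(T) ≤ 2.
These bounds meet, so rank(T) = 2.

rank(T) = 2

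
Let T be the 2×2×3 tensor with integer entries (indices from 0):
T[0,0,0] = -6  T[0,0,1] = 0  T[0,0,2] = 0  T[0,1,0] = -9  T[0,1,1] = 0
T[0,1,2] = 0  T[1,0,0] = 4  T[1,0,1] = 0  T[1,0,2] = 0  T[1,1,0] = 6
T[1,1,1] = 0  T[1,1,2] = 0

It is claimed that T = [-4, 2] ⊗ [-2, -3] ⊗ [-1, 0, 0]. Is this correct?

No

Reconstruct entry (0,0,0) from the claimed factors: Σₗ aₗ[0]bₗ[0]cₗ[0] = (-4)·(-2)·(-1) = -8, but T[0,0,0] = -6. The claim is false.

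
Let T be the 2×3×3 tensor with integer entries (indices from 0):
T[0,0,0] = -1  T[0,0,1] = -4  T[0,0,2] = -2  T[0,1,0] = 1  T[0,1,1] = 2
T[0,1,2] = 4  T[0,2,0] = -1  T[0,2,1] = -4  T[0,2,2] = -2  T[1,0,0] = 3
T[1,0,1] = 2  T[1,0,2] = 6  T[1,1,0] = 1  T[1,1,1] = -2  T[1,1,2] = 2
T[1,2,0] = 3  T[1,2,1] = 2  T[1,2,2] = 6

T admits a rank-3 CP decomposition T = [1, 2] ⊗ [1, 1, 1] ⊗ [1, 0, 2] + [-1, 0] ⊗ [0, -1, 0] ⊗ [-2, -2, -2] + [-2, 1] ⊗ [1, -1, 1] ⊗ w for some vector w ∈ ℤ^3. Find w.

Subtract the known terms from T to get the rank-1 residual R = [-2, 1] ⊗ [1, -1, 1] ⊗ w, so R[i,j,k] = a[i]·b[j]·w[k]. Pick indices with nonzero a[0]·b[0] = (-2)·(1) = -2. Only the fibre through (0,0,·) is needed: R[0,0,:] = T[0,0,:] − Σₗ aₗ[0]bₗ[0]cₗ = [-1, -4, -2] − (1)·(1)·[1, 0, 2] − (-1)·(0)·[-2, -2, -2] = [-2, -4, -4]. Then w[k] = R[0,0,k] / -2 for each k, giving w = [-2, -4, -4] / -2 = [1, 2, 2].

w = [1, 2, 2]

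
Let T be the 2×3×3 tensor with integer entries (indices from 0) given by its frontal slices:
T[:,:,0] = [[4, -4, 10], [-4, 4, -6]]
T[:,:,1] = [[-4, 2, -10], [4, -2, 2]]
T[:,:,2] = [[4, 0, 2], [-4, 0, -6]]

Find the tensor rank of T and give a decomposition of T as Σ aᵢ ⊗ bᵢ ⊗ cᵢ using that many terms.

Lower bound: the mode-2 unfolding of T (rows indexed by j, columns by (i,k) = (0,0), (0,1), (0,2), (1,0), (1,1), (1,2)) is [[4, -4, 4, -4, 4, -4], [-4, 2, 0, 4, -2, 0], [10, -10, 2, -6, 2, -6]].
There the 3×3 minor on rows j ∈ {0, 1, 2}, columns (i,k) ∈ {(0,0), (0,1), (0,2)} is det [[4, -4, 4], [-4, 2, 0], [10, -10, 2]] = 64 ≠ 0, so this unfolding has rank ≥ 3; CP rank is at least every unfolding rank, so rank(T) ≥ 3. (Flattening ranks never certify an upper bound on CP rank; for that we must actually write T with 3 rank-1 terms.)
Upper bound: T is a sum of 3 rank-1 terms, T = [1, -1] ⊗ [0, 1, -1] ⊗ [-4, 2, 0] + [1, -1] ⊗ [1, 0, 1] ⊗ [4, -4, 4] + [1, 1] ⊗ [0, 0, 1] ⊗ [2, -4, -2] (one valid choice — decompositions are not unique — normalised so each a, b is primitive with positive first nonzero entry; check it by expanding all entries), so rank(T) ≤ 3.
These bounds meet, so rank(T) = 3.

rank(T) = 3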